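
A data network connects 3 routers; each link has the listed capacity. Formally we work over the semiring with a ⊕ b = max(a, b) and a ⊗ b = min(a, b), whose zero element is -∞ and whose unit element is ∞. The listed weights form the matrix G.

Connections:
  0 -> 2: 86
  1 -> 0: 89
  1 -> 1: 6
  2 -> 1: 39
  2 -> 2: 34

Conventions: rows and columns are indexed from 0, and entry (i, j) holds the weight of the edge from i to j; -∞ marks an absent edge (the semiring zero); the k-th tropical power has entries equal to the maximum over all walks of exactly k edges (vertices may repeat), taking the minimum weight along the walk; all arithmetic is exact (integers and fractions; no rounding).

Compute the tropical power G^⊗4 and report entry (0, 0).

G^⊗2:
  [-∞, 39, 34]
  [6, 6, 86]
  [39, 34, 34]
G^⊗3:
  [39, 34, 34]
  [6, 39, 34]
  [34, 34, 39]
G^⊗4:
  [34, 34, 39]
  [39, 34, 34]
  [34, 39, 34]
Key observation: the optimum is the walk 0->2->2->1->0, with weight 86 min 34 min 39 min 89 = 34.
Optimal value attained by: walk 0->2->2->1->0.
Answer: (G^⊗4)[0][0] = 34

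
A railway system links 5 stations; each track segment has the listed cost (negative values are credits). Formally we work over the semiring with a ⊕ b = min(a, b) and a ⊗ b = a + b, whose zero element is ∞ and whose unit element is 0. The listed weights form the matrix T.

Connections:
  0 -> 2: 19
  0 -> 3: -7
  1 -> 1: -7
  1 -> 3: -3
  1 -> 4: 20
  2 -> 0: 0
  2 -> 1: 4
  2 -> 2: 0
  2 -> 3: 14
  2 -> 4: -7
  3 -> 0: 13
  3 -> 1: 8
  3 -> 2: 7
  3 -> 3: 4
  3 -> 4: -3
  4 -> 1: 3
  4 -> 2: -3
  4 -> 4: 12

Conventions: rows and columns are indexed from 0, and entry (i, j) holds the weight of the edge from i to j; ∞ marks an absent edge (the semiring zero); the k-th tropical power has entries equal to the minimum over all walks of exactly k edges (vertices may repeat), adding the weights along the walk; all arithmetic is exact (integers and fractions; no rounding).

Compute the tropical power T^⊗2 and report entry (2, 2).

T^⊗2:
  [6, 1, 0, -3, -10]
  [10, -14, 4, -10, -6]
  [0, -4, -10, -7, -7]
  [7, 0, -6, 5, 0]
  [-3, -4, -3, 0, -10]
Key observation: the optimum is the walk 2->4->2, with weight (-7) + (-3) = -10.
Optimal value attained by: walk 2->4->2.
Answer: (T^⊗2)[2][2] = -10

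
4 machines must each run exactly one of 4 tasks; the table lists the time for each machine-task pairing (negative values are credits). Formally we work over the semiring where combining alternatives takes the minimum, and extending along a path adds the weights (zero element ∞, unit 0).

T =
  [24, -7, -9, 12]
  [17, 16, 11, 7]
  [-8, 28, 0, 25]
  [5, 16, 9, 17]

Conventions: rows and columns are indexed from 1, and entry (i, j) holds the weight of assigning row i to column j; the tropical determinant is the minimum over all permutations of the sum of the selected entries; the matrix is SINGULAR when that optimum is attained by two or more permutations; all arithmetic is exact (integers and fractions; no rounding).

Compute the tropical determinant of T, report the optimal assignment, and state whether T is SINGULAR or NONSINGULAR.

σ = (1, 2, 3, 4): 24 + 16 + 0 + 17 = 57
σ = (1, 2, 4, 3): 24 + 16 + 25 + 9 = 74
σ = (1, 3, 2, 4): 24 + 11 + 28 + 17 = 80
σ = (1, 3, 4, 2): 24 + 11 + 25 + 16 = 76
σ = (1, 4, 2, 3): 24 + 7 + 28 + 9 = 68
σ = (1, 4, 3, 2): 24 + 7 + 0 + 16 = 47
σ = (2, 1, 3, 4): (-7) + 17 + 0 + 17 = 27
σ = (2, 1, 4, 3): (-7) + 17 + 25 + 9 = 44
σ = (2, 3, 1, 4): (-7) + 11 + (-8) + 17 = 13
σ = (2, 3, 4, 1): (-7) + 11 + 25 + 5 = 34
σ = (2, 4, 1, 3): (-7) + 7 + (-8) + 9 = 1
σ = (2, 4, 3, 1): (-7) + 7 + 0 + 5 = 5
σ = (3, 1, 2, 4): (-9) + 17 + 28 + 17 = 53
σ = (3, 1, 4, 2): (-9) + 17 + 25 + 16 = 49
σ = (3, 2, 1, 4): (-9) + 16 + (-8) + 17 = 16
σ = (3, 2, 4, 1): (-9) + 16 + 25 + 5 = 37
σ = (3, 4, 1, 2): (-9) + 7 + (-8) + 16 = 6
σ = (3, 4, 2, 1): (-9) + 7 + 28 + 5 = 31
σ = (4, 1, 2, 3): 12 + 17 + 28 + 9 = 66
σ = (4, 1, 3, 2): 12 + 17 + 0 + 16 = 45
σ = (4, 2, 1, 3): 12 + 16 + (-8) + 9 = 29
σ = (4, 2, 3, 1): 12 + 16 + 0 + 5 = 33
σ = (4, 3, 1, 2): 12 + 11 + (-8) + 16 = 31
σ = (4, 3, 2, 1): 12 + 11 + 28 + 5 = 56
Optimal value attained by: σ = (2, 4, 1, 3).
Answer: det⊕(T) = 1; verdict: NONSINGULAR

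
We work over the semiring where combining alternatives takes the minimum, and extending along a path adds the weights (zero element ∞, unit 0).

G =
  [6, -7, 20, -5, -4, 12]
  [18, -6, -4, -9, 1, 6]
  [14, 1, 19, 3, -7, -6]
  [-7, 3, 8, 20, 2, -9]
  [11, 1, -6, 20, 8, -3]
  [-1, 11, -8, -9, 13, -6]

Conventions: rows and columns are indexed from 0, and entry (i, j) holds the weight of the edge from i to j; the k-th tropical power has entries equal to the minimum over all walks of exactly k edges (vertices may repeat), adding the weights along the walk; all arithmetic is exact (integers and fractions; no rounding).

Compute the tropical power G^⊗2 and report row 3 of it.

G^⊗2:
  [-12, -13, -11, -16, -6, -14]
  [-16, -12, -10, -15, -11, -18]
  [-7, -6, -14, -15, 1, -12]
  [-10, -14, -17, -18, -11, -15]
  [-4, -5, -11, -12, -13, -12]
  [-16, -8, -14, -15, -15, -18]
Answer: row 3 of G^⊗2 = [-10, -14, -17, -18, -11, -15]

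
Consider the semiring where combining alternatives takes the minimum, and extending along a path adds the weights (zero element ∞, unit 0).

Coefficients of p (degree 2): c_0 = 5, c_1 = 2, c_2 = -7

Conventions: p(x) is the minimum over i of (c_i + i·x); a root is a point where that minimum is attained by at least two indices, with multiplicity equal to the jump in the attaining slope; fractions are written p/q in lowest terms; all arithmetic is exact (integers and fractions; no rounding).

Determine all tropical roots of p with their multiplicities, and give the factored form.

hull edge (i=0, c=5) to (i=2, c=-7): slope -6, span 2
Factored form: p(x) = -7 ⊗ (x ⊕ 6) ⊗ (x ⊕ 6)
Answer: roots = 6 (mult 2)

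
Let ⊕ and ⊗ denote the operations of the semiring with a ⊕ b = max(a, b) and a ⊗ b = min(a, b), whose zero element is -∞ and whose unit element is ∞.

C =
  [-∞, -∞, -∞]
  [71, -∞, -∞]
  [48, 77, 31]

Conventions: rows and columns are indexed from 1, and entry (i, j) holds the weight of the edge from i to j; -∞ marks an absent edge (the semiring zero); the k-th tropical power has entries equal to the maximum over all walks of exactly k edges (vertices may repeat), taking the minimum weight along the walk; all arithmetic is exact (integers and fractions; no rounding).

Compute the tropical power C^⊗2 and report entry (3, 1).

C^⊗2:
  [-∞, -∞, -∞]
  [-∞, -∞, -∞]
  [71, 31, 31]
Key observation: the optimum is the walk 3->2->1, with weight 77 min 71 = 71.
Optimal value attained by: walk 3->2->1.
Answer: (C^⊗2)[3][1] = 71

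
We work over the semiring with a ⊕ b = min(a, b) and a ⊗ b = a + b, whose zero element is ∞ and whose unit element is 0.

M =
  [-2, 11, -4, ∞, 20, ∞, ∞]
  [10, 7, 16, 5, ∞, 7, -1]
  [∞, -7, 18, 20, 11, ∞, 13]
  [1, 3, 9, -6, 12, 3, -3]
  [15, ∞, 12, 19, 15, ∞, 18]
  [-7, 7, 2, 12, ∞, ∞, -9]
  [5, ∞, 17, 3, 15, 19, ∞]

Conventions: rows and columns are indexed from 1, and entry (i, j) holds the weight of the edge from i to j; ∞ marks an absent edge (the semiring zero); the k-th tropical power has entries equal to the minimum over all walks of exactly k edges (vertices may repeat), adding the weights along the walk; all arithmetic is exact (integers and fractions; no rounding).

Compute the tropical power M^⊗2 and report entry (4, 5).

M^⊗2:
  [-4, -11, -6, 16, 7, 18, 9]
  [0, 8, 6, -1, 14, 8, -2]
  [3, 0, 9, -2, 26, 0, -8]
  [-5, -3, -3, -12, 6, -3, -9]
  [13, 5, 11, 13, 23, 22, 16]
  [-9, -5, -11, -6, 6, 10, 6]
  [3, 6, 1, -3, 15, 6, 0]
Key observation: the optimum is the walk 4->4->5, with weight (-6) + 12 = 6.
Optimal value attained by: walk 4->4->5.
Answer: (M^⊗2)[4][5] = 6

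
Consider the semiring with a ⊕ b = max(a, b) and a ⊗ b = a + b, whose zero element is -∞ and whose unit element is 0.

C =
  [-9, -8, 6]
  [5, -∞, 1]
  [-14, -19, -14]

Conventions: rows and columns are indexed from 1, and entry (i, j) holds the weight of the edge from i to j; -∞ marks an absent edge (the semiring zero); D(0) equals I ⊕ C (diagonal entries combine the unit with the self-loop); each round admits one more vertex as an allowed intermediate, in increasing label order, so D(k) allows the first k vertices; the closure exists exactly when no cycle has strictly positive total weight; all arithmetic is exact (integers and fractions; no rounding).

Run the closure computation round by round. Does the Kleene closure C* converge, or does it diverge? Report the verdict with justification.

D(0):
  [0, -8, 6]
  [5, 0, 1]
  [-14, -19, 0]
D(1):
  [0, -8, 6]
  [5, 0, 11]
  [-14, -19, 0]
D(2):
  [0, -8, 6]
  [5, 0, 11]
  [-14, -19, 0]
D(3):
  [0, -8, 6]
  [5, 0, 11]
  [-14, -19, 0]
Key observation: every diagonal entry stays at the unit through all rounds, so no improving cycle exists.
Answer: CONVERGES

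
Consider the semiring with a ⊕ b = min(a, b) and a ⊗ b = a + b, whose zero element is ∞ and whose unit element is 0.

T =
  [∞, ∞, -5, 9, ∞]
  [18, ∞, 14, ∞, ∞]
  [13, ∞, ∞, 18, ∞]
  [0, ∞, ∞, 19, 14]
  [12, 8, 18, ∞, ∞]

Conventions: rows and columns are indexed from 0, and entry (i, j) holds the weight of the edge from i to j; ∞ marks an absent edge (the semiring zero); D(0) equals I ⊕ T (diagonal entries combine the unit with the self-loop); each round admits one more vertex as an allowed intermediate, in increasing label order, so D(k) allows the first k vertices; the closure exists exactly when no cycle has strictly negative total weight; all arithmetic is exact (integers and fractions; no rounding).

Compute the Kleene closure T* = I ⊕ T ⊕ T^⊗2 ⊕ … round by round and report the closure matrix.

D(0):
  [0, ∞, -5, 9, ∞]
  [18, 0, 14, ∞, ∞]
  [13, ∞, 0, 18, ∞]
  [0, ∞, ∞, 0, 14]
  [12, 8, 18, ∞, 0]
D(1):
  [0, ∞, -5, 9, ∞]
  [18, 0, 13, 27, ∞]
  [13, ∞, 0, 18, ∞]
  [0, ∞, -5, 0, 14]
  [12, 8, 7, 21, 0]
D(2):
  [0, ∞, -5, 9, ∞]
  [18, 0, 13, 27, ∞]
  [13, ∞, 0, 18, ∞]
  [0, ∞, -5, 0, 14]
  [12, 8, 7, 21, 0]
D(3):
  [0, ∞, -5, 9, ∞]
  [18, 0, 13, 27, ∞]
  [13, ∞, 0, 18, ∞]
  [0, ∞, -5, 0, 14]
  [12, 8, 7, 21, 0]
D(4):
  [0, ∞, -5, 9, 23]
  [18, 0, 13, 27, 41]
  [13, ∞, 0, 18, 32]
  [0, ∞, -5, 0, 14]
  [12, 8, 7, 21, 0]
D(5):
  [0, 31, -5, 9, 23]
  [18, 0, 13, 27, 41]
  [13, 40, 0, 18, 32]
  [0, 22, -5, 0, 14]
  [12, 8, 7, 21, 0]
Answer: T* = [[0, 31, -5, 9, 23], [18, 0, 13, 27, 41], [13, 40, 0, 18, 32], [0, 22, -5, 0, 14], [12, 8, 7, 21, 0]]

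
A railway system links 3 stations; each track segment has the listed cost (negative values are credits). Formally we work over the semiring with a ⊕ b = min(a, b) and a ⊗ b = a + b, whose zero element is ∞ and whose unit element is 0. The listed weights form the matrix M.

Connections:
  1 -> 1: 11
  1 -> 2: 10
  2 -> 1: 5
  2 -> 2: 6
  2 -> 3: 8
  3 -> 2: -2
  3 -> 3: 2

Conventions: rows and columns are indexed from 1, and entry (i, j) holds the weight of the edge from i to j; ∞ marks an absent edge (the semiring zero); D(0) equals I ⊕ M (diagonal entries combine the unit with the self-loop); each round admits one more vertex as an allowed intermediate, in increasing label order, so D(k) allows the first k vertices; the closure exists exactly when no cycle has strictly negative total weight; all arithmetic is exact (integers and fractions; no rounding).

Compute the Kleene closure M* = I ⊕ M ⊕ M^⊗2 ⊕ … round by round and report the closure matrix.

D(0):
  [0, 10, ∞]
  [5, 0, 8]
  [∞, -2, 0]
D(1):
  [0, 10, ∞]
  [5, 0, 8]
  [∞, -2, 0]
D(2):
  [0, 10, 18]
  [5, 0, 8]
  [3, -2, 0]
D(3):
  [0, 10, 18]
  [5, 0, 8]
  [3, -2, 0]
Answer: M* = [[0, 10, 18], [5, 0, 8], [3, -2, 0]]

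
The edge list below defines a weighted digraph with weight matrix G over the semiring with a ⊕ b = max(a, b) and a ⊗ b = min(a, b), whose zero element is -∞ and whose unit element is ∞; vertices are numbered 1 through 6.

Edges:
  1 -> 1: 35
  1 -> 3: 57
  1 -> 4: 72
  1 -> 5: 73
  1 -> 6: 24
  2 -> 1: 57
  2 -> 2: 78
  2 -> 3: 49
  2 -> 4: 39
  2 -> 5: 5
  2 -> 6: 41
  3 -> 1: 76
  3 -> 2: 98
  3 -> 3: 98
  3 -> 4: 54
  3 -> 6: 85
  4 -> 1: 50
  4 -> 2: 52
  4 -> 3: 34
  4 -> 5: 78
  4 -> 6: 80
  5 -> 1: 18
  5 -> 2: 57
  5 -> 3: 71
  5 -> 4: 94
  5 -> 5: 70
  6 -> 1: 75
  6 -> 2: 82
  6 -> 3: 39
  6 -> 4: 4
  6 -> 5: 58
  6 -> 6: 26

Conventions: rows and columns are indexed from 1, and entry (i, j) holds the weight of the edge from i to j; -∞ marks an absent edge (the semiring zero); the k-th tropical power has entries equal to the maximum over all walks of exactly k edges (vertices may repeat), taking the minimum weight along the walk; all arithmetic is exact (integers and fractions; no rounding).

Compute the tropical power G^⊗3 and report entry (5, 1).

G^⊗2:
  [57, 57, 71, 73, 72, 72]
  [57, 78, 57, 57, 57, 49]
  [76, 98, 98, 72, 73, 85]
  [75, 80, 71, 78, 70, 41]
  [71, 71, 71, 70, 78, 80]
  [57, 78, 58, 72, 73, 41]
G^⊗3:
  [72, 72, 71, 72, 73, 73]
  [57, 78, 57, 57, 57, 57]
  [76, 98, 98, 73, 73, 85]
  [71, 78, 71, 72, 78, 78]
  [75, 80, 71, 78, 71, 71]
  [58, 78, 71, 73, 72, 72]
Key observation: the optimum is the walk 5->4->6->1, with weight 94 min 80 min 75 = 75.
Optimal value attained by: walk 5->4->6->1.
Answer: (G^⊗3)[5][1] = 75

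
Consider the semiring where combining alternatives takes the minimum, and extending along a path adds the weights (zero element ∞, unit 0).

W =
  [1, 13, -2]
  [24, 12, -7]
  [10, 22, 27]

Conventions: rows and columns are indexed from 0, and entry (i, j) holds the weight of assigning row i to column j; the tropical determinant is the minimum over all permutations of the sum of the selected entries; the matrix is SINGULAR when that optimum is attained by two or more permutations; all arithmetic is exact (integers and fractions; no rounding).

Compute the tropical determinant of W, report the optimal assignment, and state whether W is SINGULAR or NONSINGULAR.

σ = (0, 1, 2): 1 + 12 + 27 = 40
σ = (0, 2, 1): 1 + (-7) + 22 = 16
σ = (1, 0, 2): 13 + 24 + 27 = 64
σ = (1, 2, 0): 13 + (-7) + 10 = 16
σ = (2, 0, 1): (-2) + 24 + 22 = 44
σ = (2, 1, 0): (-2) + 12 + 10 = 20
Optimal value attained by: σ = (0, 2, 1).
Answer: det⊕(W) = 16; verdict: SINGULAR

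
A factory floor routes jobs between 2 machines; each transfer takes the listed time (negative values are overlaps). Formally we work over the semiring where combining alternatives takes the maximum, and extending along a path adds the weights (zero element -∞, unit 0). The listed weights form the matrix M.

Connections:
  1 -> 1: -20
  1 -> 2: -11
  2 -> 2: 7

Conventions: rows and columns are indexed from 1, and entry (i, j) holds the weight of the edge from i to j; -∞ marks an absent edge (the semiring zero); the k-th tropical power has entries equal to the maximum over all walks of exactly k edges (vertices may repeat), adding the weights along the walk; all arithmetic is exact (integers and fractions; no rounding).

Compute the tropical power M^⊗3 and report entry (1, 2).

M^⊗2:
  [-40, -4]
  [-∞, 14]
M^⊗3:
  [-60, 3]
  [-∞, 21]
Key observation: the optimum is the walk 1->2->2->2, with weight (-11) + 7 + 7 = 3.
Optimal value attained by: walk 1->2->2->2.
Answer: (M^⊗3)[1][2] = 3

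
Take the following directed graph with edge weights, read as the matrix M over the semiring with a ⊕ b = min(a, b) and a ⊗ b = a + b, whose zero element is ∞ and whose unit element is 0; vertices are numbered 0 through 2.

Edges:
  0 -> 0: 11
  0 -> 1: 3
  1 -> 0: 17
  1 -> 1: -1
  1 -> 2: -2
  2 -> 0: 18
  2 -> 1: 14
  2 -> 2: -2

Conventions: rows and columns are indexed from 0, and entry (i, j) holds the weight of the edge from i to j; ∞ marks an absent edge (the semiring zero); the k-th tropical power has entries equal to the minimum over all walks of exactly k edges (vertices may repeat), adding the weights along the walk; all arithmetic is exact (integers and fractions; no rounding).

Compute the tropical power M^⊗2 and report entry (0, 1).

M^⊗2:
  [20, 2, 1]
  [16, -2, -4]
  [16, 12, -4]
Key observation: the optimum is the walk 0->1->1, with weight 3 + (-1) = 2.
Optimal value attained by: walk 0->1->1.
Answer: (M^⊗2)[0][1] = 2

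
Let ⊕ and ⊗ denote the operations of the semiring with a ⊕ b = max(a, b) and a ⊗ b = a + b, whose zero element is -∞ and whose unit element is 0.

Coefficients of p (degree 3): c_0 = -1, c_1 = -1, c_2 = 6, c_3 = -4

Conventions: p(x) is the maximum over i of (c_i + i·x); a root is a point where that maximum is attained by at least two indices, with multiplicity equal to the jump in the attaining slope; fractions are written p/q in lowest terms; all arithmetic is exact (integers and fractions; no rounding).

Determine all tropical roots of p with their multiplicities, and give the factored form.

hull edge (i=0, c=-1) to (i=2, c=6): slope 7/2, span 2
hull edge (i=2, c=6) to (i=3, c=-4): slope -10, span 1
Factored form: p(x) = -4 ⊗ (x ⊕ (-7/2)) ⊗ (x ⊕ (-7/2)) ⊗ (x ⊕ 10)
Answer: roots = -7/2 (mult 2), 10 (mult 1)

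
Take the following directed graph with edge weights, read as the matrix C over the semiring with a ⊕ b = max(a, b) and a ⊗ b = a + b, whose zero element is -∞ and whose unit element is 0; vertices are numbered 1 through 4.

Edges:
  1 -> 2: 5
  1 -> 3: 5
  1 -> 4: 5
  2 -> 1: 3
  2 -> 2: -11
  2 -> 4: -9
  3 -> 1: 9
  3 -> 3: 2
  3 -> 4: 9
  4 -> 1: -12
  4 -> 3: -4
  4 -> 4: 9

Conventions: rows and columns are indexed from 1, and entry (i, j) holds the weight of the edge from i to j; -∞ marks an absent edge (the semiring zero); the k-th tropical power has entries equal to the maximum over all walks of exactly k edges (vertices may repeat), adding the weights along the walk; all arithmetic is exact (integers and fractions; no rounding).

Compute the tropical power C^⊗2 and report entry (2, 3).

C^⊗2:
  [14, -6, 7, 14]
  [-8, 8, 8, 8]
  [11, 14, 14, 18]
  [5, -7, 5, 18]
Key observation: the optimum is the walk 2->1->3, with weight 3 + 5 = 8.
Optimal value attained by: walk 2->1->3.
Answer: (C^⊗2)[2][3] = 8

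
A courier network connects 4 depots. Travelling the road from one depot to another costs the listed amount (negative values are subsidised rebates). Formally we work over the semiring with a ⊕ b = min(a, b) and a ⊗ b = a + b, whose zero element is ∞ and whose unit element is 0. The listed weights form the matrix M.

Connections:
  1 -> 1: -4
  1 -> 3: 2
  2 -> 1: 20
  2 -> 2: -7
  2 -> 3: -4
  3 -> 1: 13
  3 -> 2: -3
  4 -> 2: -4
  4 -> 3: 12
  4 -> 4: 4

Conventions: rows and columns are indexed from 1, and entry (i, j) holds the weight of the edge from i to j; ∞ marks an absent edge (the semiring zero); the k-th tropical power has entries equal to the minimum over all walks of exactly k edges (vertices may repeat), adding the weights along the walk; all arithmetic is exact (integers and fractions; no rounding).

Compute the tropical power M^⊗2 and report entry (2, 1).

M^⊗2:
  [-8, -1, -2, ∞]
  [9, -14, -11, ∞]
  [9, -10, -7, ∞]
  [16, -11, -8, 8]
Key observation: the optimum is the walk 2->3->1, with weight (-4) + 13 = 9.
Optimal value attained by: walk 2->3->1.
Answer: (M^⊗2)[2][1] = 9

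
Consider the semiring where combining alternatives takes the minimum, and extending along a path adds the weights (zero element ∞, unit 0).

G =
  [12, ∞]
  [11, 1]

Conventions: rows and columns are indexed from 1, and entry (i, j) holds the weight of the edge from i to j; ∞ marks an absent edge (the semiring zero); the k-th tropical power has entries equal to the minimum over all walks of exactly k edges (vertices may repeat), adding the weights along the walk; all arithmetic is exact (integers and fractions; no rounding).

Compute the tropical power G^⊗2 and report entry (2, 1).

G^⊗2:
  [24, ∞]
  [12, 2]
Key observation: the optimum is the walk 2->2->1, with weight 1 + 11 = 12.
Optimal value attained by: walk 2->2->1.
Answer: (G^⊗2)[2][1] = 12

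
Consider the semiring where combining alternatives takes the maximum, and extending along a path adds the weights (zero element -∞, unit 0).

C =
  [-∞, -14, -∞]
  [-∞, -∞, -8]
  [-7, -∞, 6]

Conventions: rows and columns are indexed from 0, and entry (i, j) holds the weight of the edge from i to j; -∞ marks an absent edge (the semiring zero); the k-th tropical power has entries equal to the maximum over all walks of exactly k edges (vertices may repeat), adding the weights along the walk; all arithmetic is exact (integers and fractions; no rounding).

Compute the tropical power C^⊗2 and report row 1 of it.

C^⊗2:
  [-∞, -∞, -22]
  [-15, -∞, -2]
  [-1, -21, 12]
Answer: row 1 of C^⊗2 = [-15, -∞, -2]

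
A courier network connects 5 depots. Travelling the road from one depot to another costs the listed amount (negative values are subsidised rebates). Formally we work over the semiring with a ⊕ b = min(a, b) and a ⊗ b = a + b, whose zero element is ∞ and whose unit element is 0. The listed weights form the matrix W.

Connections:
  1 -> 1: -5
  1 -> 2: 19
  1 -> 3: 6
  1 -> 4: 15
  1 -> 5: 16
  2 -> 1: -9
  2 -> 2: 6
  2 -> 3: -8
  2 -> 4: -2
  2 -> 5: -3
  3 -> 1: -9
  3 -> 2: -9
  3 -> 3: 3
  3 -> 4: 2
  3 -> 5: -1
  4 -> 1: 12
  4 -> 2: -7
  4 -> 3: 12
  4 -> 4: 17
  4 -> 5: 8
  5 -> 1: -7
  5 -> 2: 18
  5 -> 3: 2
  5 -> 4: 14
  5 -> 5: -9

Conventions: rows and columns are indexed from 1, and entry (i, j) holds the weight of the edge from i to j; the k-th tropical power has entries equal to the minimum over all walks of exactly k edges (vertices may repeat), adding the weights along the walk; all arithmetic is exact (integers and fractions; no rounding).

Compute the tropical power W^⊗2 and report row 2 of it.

W^⊗2:
  [-10, -3, 1, 8, 5]
  [-17, -17, -5, -6, -12]
  [-18, -6, -17, -11, -12]
  [-16, -1, -15, -9, -10]
  [-16, -7, -7, 4, -18]
Answer: row 2 of W^⊗2 = [-17, -17, -5, -6, -12]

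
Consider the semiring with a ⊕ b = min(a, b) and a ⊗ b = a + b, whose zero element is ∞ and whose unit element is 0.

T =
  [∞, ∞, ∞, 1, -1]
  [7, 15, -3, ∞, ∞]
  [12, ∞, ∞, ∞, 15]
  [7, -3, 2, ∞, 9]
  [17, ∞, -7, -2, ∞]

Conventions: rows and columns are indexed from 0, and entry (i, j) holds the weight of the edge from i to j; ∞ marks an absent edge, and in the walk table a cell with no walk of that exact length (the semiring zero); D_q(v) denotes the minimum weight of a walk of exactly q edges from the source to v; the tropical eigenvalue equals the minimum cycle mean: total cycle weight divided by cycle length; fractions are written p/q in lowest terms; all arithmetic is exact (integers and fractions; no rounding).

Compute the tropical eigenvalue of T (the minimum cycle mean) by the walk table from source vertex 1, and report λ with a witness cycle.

q=0: [∞, 0, ∞, ∞, ∞]
q=1: [7, 15, -3, ∞, ∞]
q=2: [9, 30, 12, 8, 6]
q=3: [15, 5, -1, 4, 8]
q=4: [11, 1, 1, 6, 13]
q=5: [8, 3, -2, 11, 10]
Optimal cycle mean attained by: cycle 0->4->3->1->0, total (-1) + (-2) + (-3) + 7, length 4.
Answer: λ = 1/4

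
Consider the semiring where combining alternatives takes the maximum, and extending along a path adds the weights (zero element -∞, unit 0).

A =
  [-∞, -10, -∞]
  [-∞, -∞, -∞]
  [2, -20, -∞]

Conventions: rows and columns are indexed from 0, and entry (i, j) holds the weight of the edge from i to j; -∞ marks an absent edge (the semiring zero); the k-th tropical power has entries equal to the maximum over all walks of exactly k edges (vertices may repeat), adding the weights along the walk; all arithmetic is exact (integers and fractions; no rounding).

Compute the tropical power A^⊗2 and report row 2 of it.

A^⊗2:
  [-∞, -∞, -∞]
  [-∞, -∞, -∞]
  [-∞, -8, -∞]
Answer: row 2 of A^⊗2 = [-∞, -8, -∞]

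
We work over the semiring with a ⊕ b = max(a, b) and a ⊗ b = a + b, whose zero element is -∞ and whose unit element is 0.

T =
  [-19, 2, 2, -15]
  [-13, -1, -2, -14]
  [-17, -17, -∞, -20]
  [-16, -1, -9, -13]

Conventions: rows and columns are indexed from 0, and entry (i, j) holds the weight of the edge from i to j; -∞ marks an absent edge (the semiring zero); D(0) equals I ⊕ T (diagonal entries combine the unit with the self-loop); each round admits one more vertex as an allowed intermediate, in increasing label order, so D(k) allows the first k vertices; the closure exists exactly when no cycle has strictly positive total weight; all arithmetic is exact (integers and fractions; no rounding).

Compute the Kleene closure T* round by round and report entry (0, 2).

D(0):
  [0, 2, 2, -15]
  [-13, 0, -2, -14]
  [-17, -17, 0, -20]
  [-16, -1, -9, 0]
D(1):
  [0, 2, 2, -15]
  [-13, 0, -2, -14]
  [-17, -15, 0, -20]
  [-16, -1, -9, 0]
D(2):
  [0, 2, 2, -12]
  [-13, 0, -2, -14]
  [-17, -15, 0, -20]
  [-14, -1, -3, 0]
D(3):
  [0, 2, 2, -12]
  [-13, 0, -2, -14]
  [-17, -15, 0, -20]
  [-14, -1, -3, 0]
D(4):
  [0, 2, 2, -12]
  [-13, 0, -2, -14]
  [-17, -15, 0, -20]
  [-14, -1, -3, 0]
Answer: T*[0][2] = 2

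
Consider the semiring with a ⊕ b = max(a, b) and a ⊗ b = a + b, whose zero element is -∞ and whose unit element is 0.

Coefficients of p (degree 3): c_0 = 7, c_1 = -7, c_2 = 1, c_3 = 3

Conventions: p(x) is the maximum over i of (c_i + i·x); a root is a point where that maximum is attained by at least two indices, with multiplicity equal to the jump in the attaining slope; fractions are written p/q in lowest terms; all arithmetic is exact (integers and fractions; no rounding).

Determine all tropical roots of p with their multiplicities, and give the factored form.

hull edge (i=0, c=7) to (i=3, c=3): slope -4/3, span 3
Factored form: p(x) = 3 ⊗ (x ⊕ 4/3) ⊗ (x ⊕ 4/3) ⊗ (x ⊕ 4/3)
Answer: roots = 4/3 (mult 3)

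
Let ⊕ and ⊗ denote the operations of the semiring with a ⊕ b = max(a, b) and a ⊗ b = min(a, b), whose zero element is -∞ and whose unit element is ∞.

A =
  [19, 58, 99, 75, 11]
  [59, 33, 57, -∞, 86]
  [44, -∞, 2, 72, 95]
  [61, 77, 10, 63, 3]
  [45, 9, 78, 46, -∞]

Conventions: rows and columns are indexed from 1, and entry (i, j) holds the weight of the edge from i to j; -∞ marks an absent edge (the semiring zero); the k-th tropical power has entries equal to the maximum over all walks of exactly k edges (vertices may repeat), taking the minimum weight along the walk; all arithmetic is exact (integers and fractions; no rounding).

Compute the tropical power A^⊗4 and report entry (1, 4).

A^⊗2:
  [61, 75, 57, 72, 95]
  [45, 58, 78, 59, 57]
  [61, 72, 78, 63, 11]
  [61, 63, 61, 63, 77]
  [46, 46, 45, 72, 78]
A^⊗3:
  [61, 72, 78, 63, 75]
  [59, 59, 57, 72, 78]
  [61, 63, 61, 72, 78]
  [61, 63, 77, 63, 63]
  [61, 72, 78, 63, 46]
A^⊗4:
  [61, 63, 75, 72, 78]
  [61, 72, 78, 63, 59]
  [61, 72, 78, 63, 63]
  [61, 63, 63, 72, 77]
  [61, 63, 61, 72, 78]
Key observation: the optimum is the walk 1->3->5->3->4, with weight 99 min 95 min 78 min 72 = 72.
Optimal value attained by: walk 1->3->5->3->4.
Answer: (A^⊗4)[1][4] = 72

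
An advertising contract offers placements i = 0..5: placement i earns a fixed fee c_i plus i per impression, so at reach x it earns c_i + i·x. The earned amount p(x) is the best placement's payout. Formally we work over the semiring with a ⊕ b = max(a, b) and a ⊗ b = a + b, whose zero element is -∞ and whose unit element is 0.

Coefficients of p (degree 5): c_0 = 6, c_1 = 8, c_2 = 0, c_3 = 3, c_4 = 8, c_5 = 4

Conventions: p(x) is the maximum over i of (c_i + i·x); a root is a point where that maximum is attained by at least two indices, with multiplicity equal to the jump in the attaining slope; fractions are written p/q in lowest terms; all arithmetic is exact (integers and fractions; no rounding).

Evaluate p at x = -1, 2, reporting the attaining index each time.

p(-1) = max(6+0·(-1)=6, 8+1·(-1)=7, 0+2·(-1)=-2, 3+3·(-1)=0, 8+4·(-1)=4, 4+5·(-1)=-1) = 7 (attained by i=1)
p(2) = max(6+0·2=6, 8+1·2=10, 0+2·2=4, 3+3·2=9, 8+4·2=16, 4+5·2=14) = 16 (attained by i=4)
Answer: p(-1) = 7; p(2) = 16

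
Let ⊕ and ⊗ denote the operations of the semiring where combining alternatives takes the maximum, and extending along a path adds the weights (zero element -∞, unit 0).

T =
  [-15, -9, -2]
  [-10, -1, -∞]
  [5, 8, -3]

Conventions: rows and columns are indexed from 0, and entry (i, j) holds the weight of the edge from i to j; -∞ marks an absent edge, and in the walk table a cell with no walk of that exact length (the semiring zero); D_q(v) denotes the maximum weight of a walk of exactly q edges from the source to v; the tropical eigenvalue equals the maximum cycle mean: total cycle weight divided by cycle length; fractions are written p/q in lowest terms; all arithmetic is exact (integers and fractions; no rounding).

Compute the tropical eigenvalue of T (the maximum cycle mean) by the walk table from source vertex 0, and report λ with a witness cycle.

q=0: [0, -∞, -∞]
q=1: [-15, -9, -2]
q=2: [3, 6, -5]
q=3: [0, 5, 1]
Optimal cycle mean attained by: cycle 0->2->0, total (-2) + 5, length 2.
Answer: λ = 3/2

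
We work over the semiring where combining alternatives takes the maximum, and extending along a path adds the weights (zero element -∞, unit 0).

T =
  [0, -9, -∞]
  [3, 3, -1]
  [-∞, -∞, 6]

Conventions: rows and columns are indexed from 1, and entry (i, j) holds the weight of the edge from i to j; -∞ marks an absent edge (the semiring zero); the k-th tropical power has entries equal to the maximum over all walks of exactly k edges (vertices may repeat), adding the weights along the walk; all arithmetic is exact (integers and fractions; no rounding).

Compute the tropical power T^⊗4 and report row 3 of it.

T^⊗2:
  [0, -6, -10]
  [6, 6, 5]
  [-∞, -∞, 12]
T^⊗3:
  [0, -3, -4]
  [9, 9, 11]
  [-∞, -∞, 18]
T^⊗4:
  [0, 0, 2]
  [12, 12, 17]
  [-∞, -∞, 24]
Answer: row 3 of T^⊗4 = [-∞, -∞, 24]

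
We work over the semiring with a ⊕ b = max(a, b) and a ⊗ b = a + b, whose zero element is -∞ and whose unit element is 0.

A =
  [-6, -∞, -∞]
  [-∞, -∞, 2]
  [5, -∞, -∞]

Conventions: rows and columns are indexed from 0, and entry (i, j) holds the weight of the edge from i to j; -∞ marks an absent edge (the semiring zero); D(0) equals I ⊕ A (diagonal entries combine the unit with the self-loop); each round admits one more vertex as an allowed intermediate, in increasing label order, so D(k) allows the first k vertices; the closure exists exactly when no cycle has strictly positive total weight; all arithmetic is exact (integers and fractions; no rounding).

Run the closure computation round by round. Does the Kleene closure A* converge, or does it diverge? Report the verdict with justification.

D(0):
  [0, -∞, -∞]
  [-∞, 0, 2]
  [5, -∞, 0]
D(1):
  [0, -∞, -∞]
  [-∞, 0, 2]
  [5, -∞, 0]
D(2):
  [0, -∞, -∞]
  [-∞, 0, 2]
  [5, -∞, 0]
D(3):
  [0, -∞, -∞]
  [7, 0, 2]
  [5, -∞, 0]
Key observation: every diagonal entry stays at the unit through all rounds, so no improving cycle exists.
Answer: CONVERGES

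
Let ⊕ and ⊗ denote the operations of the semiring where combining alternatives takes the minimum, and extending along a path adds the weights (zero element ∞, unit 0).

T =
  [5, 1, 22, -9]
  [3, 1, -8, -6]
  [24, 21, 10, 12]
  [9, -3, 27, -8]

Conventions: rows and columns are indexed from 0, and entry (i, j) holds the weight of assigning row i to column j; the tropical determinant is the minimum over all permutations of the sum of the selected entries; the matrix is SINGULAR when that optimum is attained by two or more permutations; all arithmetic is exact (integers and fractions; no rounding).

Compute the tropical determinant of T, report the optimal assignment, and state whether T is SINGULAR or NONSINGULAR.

σ = (0, 1, 2, 3): 5 + 1 + 10 + (-8) = 8
σ = (0, 1, 3, 2): 5 + 1 + 12 + 27 = 45
σ = (0, 2, 1, 3): 5 + (-8) + 21 + (-8) = 10
σ = (0, 2, 3, 1): 5 + (-8) + 12 + (-3) = 6
σ = (0, 3, 1, 2): 5 + (-6) + 21 + 27 = 47
σ = (0, 3, 2, 1): 5 + (-6) + 10 + (-3) = 6
σ = (1, 0, 2, 3): 1 + 3 + 10 + (-8) = 6
σ = (1, 0, 3, 2): 1 + 3 + 12 + 27 = 43
σ = (1, 2, 0, 3): 1 + (-8) + 24 + (-8) = 9
σ = (1, 2, 3, 0): 1 + (-8) + 12 + 9 = 14
σ = (1, 3, 0, 2): 1 + (-6) + 24 + 27 = 46
σ = (1, 3, 2, 0): 1 + (-6) + 10 + 9 = 14
σ = (2, 0, 1, 3): 22 + 3 + 21 + (-8) = 38
σ = (2, 0, 3, 1): 22 + 3 + 12 + (-3) = 34
σ = (2, 1, 0, 3): 22 + 1 + 24 + (-8) = 39
σ = (2, 1, 3, 0): 22 + 1 + 12 + 9 = 44
σ = (2, 3, 0, 1): 22 + (-6) + 24 + (-3) = 37
σ = (2, 3, 1, 0): 22 + (-6) + 21 + 9 = 46
σ = (3, 0, 1, 2): (-9) + 3 + 21 + 27 = 42
σ = (3, 0, 2, 1): (-9) + 3 + 10 + (-3) = 1
σ = (3, 1, 0, 2): (-9) + 1 + 24 + 27 = 43
σ = (3, 1, 2, 0): (-9) + 1 + 10 + 9 = 11
σ = (3, 2, 0, 1): (-9) + (-8) + 24 + (-3) = 4
σ = (3, 2, 1, 0): (-9) + (-8) + 21 + 9 = 13
Optimal value attained by: σ = (3, 0, 2, 1).
Answer: det⊕(T) = 1; verdict: NONSINGULAR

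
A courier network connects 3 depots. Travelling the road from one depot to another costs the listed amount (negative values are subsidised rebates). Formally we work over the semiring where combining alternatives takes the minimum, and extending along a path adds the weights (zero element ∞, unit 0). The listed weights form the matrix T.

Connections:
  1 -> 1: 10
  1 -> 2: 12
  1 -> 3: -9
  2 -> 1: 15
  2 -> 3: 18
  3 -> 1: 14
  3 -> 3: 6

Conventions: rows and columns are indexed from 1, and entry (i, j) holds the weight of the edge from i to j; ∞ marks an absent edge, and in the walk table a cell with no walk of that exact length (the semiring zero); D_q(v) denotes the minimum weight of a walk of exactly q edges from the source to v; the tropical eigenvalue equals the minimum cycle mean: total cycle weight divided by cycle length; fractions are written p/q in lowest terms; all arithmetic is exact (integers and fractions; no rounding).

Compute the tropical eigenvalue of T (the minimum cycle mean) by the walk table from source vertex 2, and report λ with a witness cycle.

q=0: [∞, 0, ∞]
q=1: [15, ∞, 18]
q=2: [25, 27, 6]
q=3: [20, 37, 12]
Optimal cycle mean attained by: cycle 1->3->1, total (-9) + 14, length 2.
Answer: λ = 5/2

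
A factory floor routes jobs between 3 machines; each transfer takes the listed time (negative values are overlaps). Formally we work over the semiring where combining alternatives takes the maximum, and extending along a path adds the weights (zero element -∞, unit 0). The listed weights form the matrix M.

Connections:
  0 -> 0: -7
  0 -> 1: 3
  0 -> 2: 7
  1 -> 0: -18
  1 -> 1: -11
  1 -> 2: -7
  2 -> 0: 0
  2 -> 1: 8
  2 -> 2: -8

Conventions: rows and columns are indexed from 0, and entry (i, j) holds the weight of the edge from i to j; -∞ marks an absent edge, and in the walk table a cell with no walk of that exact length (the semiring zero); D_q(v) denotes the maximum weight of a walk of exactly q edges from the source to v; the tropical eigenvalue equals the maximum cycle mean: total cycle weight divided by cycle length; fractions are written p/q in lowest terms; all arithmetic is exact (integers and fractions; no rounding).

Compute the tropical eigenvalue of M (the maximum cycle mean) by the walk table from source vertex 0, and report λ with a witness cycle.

q=0: [0, -∞, -∞]
q=1: [-7, 3, 7]
q=2: [7, 15, 0]
q=3: [0, 10, 14]
Optimal cycle mean attained by: cycle 0->2->0, total 7 + 0, length 2.
Answer: λ = 7/2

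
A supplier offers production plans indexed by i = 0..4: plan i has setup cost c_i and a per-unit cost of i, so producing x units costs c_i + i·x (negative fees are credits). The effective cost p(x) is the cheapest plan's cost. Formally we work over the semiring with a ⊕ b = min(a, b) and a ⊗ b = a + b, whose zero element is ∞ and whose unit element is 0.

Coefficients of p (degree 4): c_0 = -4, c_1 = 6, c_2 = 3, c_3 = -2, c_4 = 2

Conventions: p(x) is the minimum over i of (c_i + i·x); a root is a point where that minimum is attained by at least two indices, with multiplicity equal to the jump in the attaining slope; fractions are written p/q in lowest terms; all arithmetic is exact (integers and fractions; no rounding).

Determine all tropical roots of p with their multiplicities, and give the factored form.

hull edge (i=0, c=-4) to (i=3, c=-2): slope 2/3, span 3
hull edge (i=3, c=-2) to (i=4, c=2): slope 4, span 1
Factored form: p(x) = 2 ⊗ (x ⊕ (-4)) ⊗ (x ⊕ (-2/3)) ⊗ (x ⊕ (-2/3)) ⊗ (x ⊕ (-2/3))
Answer: roots = -4 (mult 1), -2/3 (mult 3)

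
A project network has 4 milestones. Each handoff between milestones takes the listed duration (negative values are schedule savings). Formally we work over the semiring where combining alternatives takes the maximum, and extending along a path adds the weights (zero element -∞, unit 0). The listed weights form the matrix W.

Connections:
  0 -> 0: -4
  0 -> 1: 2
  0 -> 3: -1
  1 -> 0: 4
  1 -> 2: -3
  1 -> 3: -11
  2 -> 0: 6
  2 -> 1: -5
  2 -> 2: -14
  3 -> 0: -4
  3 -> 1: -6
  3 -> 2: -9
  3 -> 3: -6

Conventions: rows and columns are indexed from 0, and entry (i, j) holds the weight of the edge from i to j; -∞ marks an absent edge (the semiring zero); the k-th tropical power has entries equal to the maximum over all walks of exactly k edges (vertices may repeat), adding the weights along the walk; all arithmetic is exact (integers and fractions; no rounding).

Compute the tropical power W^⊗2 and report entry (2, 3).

W^⊗2:
  [6, -2, -1, -5]
  [3, 6, -17, 3]
  [2, 8, -8, 5]
  [-2, -2, -9, -5]
Key observation: the optimum is the walk 2->0->3, with weight 6 + (-1) = 5.
Optimal value attained by: walk 2->0->3.
Answer: (W^⊗2)[2][3] = 5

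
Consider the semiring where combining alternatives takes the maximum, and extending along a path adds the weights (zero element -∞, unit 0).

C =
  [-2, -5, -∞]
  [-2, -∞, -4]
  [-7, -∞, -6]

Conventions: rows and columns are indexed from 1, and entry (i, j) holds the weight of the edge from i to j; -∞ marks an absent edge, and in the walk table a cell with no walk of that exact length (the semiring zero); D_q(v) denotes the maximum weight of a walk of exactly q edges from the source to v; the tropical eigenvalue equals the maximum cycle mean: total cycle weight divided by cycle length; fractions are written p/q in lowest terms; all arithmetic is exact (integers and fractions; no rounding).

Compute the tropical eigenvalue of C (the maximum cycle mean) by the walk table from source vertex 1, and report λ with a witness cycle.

q=0: [0, -∞, -∞]
q=1: [-2, -5, -∞]
q=2: [-4, -7, -9]
q=3: [-6, -9, -11]
Optimal cycle mean attained by: cycle 1->1, total (-2), length 1.
Answer: λ = -2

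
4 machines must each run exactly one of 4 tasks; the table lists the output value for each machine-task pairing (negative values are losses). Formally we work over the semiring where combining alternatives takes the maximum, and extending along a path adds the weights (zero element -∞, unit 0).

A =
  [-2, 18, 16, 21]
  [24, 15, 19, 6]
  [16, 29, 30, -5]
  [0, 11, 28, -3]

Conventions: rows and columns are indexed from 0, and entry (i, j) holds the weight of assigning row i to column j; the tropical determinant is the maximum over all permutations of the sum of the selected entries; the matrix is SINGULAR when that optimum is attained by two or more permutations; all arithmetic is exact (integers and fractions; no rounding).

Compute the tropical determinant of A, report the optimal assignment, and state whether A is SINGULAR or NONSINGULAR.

σ = (0, 1, 2, 3): (-2) + 15 + 30 + (-3) = 40
σ = (0, 1, 3, 2): (-2) + 15 + (-5) + 28 = 36
σ = (0, 2, 1, 3): (-2) + 19 + 29 + (-3) = 43
σ = (0, 2, 3, 1): (-2) + 19 + (-5) + 11 = 23
σ = (0, 3, 1, 2): (-2) + 6 + 29 + 28 = 61
σ = (0, 3, 2, 1): (-2) + 6 + 30 + 11 = 45
σ = (1, 0, 2, 3): 18 + 24 + 30 + (-3) = 69
σ = (1, 0, 3, 2): 18 + 24 + (-5) + 28 = 65
σ = (1, 2, 0, 3): 18 + 19 + 16 + (-3) = 50
σ = (1, 2, 3, 0): 18 + 19 + (-5) + 0 = 32
σ = (1, 3, 0, 2): 18 + 6 + 16 + 28 = 68
σ = (1, 3, 2, 0): 18 + 6 + 30 + 0 = 54
σ = (2, 0, 1, 3): 16 + 24 + 29 + (-3) = 66
σ = (2, 0, 3, 1): 16 + 24 + (-5) + 11 = 46
σ = (2, 1, 0, 3): 16 + 15 + 16 + (-3) = 44
σ = (2, 1, 3, 0): 16 + 15 + (-5) + 0 = 26
σ = (2, 3, 0, 1): 16 + 6 + 16 + 11 = 49
σ = (2, 3, 1, 0): 16 + 6 + 29 + 0 = 51
σ = (3, 0, 1, 2): 21 + 24 + 29 + 28 = 102
σ = (3, 0, 2, 1): 21 + 24 + 30 + 11 = 86
σ = (3, 1, 0, 2): 21 + 15 + 16 + 28 = 80
σ = (3, 1, 2, 0): 21 + 15 + 30 + 0 = 66
σ = (3, 2, 0, 1): 21 + 19 + 16 + 11 = 67
σ = (3, 2, 1, 0): 21 + 19 + 29 + 0 = 69
Optimal value attained by: σ = (3, 0, 1, 2).
Answer: det⊕(A) = 102; verdict: NONSINGULAR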